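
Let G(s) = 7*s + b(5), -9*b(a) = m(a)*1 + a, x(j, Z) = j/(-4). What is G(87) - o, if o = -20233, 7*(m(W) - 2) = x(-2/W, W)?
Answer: 13129969/630 ≈ 20841.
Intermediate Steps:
x(j, Z) = -j/4 (x(j, Z) = j*(-1/4) = -j/4)
m(W) = 2 + 1/(14*W) (m(W) = 2 + (-(-1)/(2*W))/7 = 2 + (1/(2*W))/7 = 2 + 1/(14*W))
b(a) = -2/9 - a/9 - 1/(126*a) (b(a) = -((2 + 1/(14*a))*1 + a)/9 = -((2 + 1/(14*a)) + a)/9 = -(2 + a + 1/(14*a))/9 = -2/9 - a/9 - 1/(126*a))
G(s) = -491/630 + 7*s (G(s) = 7*s + (-2/9 - 1/9*5 - 1/126/5) = 7*s + (-2/9 - 5/9 - 1/126*1/5) = 7*s + (-2/9 - 5/9 - 1/630) = 7*s - 491/630 = -491/630 + 7*s)
G(87) - o = (-491/630 + 7*87) - 1*(-20233) = (-491/630 + 609) + 20233 = 383179/630 + 20233 = 13129969/630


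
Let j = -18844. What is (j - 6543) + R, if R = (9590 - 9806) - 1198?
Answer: -26801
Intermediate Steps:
R = -1414 (R = -216 - 1198 = -1414)
(j - 6543) + R = (-18844 - 6543) - 1414 = -25387 - 1414 = -26801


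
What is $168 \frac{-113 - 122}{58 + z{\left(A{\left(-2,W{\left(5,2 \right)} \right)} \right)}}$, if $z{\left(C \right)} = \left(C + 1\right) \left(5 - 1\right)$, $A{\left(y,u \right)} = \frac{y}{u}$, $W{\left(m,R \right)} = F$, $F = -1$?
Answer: $-564$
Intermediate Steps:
$W{\left(m,R \right)} = -1$
$z{\left(C \right)} = 4 + 4 C$ ($z{\left(C \right)} = \left(1 + C\right) 4 = 4 + 4 C$)
$168 \frac{-113 - 122}{58 + z{\left(A{\left(-2,W{\left(5,2 \right)} \right)} \right)}} = 168 \frac{-113 - 122}{58 + \left(4 + 4 \left(- \frac{2}{-1}\right)\right)} = 168 \frac{-113 - 122}{58 + \left(4 + 4 \left(\left(-2\right) \left(-1\right)\right)\right)} = 168 \frac{-113 - 122}{58 + \left(4 + 4 \cdot 2\right)} = 168 \left(- \frac{235}{58 + \left(4 + 8\right)}\right) = 168 \left(- \frac{235}{58 + 12}\right) = 168 \left(- \frac{235}{70}\right) = 168 \left(\left(-235\right) \frac{1}{70}\right) = 168 \left(- \frac{47}{14}\right) = -564$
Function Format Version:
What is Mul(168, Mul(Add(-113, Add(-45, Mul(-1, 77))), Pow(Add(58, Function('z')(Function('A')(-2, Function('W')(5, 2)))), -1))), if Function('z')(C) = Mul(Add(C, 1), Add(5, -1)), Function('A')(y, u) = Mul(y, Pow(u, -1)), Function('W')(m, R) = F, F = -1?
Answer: -564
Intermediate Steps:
Function('W')(m, R) = -1
Function('z')(C) = Add(4, Mul(4, C)) (Function('z')(C) = Mul(Add(1, C), 4) = Add(4, Mul(4, C)))
Mul(168, Mul(Add(-113, Add(-45, Mul(-1, 77))), Pow(Add(58, Function('z')(Function('A')(-2, Function('W')(5, 2)))), -1))) = Mul(168, Mul(Add(-113, Add(-45, Mul(-1, 77))), Pow(Add(58, Add(4, Mul(4, Mul(-2, Pow(-1, -1))))), -1))) = Mul(168, Mul(Add(-113, Add(-45, -77)), Pow(Add(58, Add(4, Mul(4, Mul(-2, -1)))), -1))) = Mul(168, Mul(Add(-113, -122), Pow(Add(58, Add(4, Mul(4, 2))), -1))) = Mul(168, Mul(-235, Pow(Add(58, Add(4, 8)), -1))) = Mul(168, Mul(-235, Pow(Add(58, 12), -1))) = Mul(168, Mul(-235, Pow(70, -1))) = Mul(168, Mul(-235, Rational(1, 70))) = Mul(168, Rational(-47, 14)) = -564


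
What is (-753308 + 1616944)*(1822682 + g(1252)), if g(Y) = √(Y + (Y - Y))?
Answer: 1574133791752 + 1727272*√313 ≈ 1.5742e+12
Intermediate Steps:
g(Y) = √Y (g(Y) = √(Y + 0) = √Y)
(-753308 + 1616944)*(1822682 + g(1252)) = (-753308 + 1616944)*(1822682 + √1252) = 863636*(1822682 + 2*√313) = 1574133791752 + 1727272*√313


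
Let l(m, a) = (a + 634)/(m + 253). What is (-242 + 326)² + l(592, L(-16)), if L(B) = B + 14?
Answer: 5962952/845 ≈ 7056.8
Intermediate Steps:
L(B) = 14 + B
l(m, a) = (634 + a)/(253 + m)
(-242 + 326)² + l(592, L(-16)) = (-242 + 326)² + (634 + (14 - 16))/(253 + 592) = 84² + (634 - 2)/845 = 7056 + (1/845)*632 = 7056 + 632/845 = 5962952/845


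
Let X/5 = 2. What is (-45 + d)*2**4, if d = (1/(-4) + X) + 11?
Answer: -388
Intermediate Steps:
X = 10 (X = 5*2 = 10)
d = 83/4 (d = (1/(-4) + 10) + 11 = (-1/4 + 10) + 11 = 39/4 + 11 = 83/4 ≈ 20.750)
(-45 + d)*2**4 = (-45 + 83/4)*2**4 = -97/4*16 = -388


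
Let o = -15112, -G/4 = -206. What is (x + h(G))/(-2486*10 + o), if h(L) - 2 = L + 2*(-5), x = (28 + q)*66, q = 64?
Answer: -574/3331 ≈ -0.17232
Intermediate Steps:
G = 824 (G = -4*(-206) = 824)
x = 6072 (x = (28 + 64)*66 = 92*66 = 6072)
h(L) = -8 + L (h(L) = 2 + (L + 2*(-5)) = 2 + (L - 10) = 2 + (-10 + L) = -8 + L)
(x + h(G))/(-2486*10 + o) = (6072 + (-8 + 824))/(-2486*10 - 15112) = (6072 + 816)/(-24860 - 15112) = 6888/(-39972) = 6888*(-1/39972) = -574/3331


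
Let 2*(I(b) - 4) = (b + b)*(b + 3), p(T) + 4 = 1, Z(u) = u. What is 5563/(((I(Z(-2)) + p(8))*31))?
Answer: -5563/31 ≈ -179.45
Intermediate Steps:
p(T) = -3 (p(T) = -4 + 1 = -3)
I(b) = 4 + b*(3 + b) (I(b) = 4 + ((b + b)*(b + 3))/2 = 4 + ((2*b)*(3 + b))/2 = 4 + (2*b*(3 + b))/2 = 4 + b*(3 + b))
5563/(((I(Z(-2)) + p(8))*31)) = 5563/((((4 + (-2)² + 3*(-2)) - 3)*31)) = 5563/((((4 + 4 - 6) - 3)*31)) = 5563/(((2 - 3)*31)) = 5563/((-1*31)) = 5563/(-31) = 5563*(-1/31) = -5563/31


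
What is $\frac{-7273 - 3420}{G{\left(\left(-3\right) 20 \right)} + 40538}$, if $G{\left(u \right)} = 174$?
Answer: $- \frac{10693}{40712} \approx -0.26265$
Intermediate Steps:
$\frac{-7273 - 3420}{G{\left(\left(-3\right) 20 \right)} + 40538} = \frac{-7273 - 3420}{174 + 40538} = - \frac{10693}{40712}$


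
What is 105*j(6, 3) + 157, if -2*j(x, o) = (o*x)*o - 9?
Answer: -4411/2 ≈ -2205.5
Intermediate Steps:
j(x, o) = 9/2 - x*o²/2 (j(x, o) = -((o*x)*o - 9)/2 = -(x*o² - 9)/2 = -(-9 + x*o²)/2 = 9/2 - x*o²/2)
105*j(6, 3) + 157 = 105*(9/2 - ½*6*3²) + 157 = 105*(9/2 - ½*6*9) + 157 = 105*(9/2 - 27) + 157 = 105*(-45/2) + 157 = -4725/2 + 157 = -4411/2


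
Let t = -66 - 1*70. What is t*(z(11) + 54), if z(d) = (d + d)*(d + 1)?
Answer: -43248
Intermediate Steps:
t = -136 (t = -66 - 70 = -136)
z(d) = 2*d*(1 + d) (z(d) = (2*d)*(1 + d) = 2*d*(1 + d))
t*(z(11) + 54) = -136*(2*11*(1 + 11) + 54) = -136*(2*11*12 + 54) = -136*(264 + 54) = -136*318 = -43248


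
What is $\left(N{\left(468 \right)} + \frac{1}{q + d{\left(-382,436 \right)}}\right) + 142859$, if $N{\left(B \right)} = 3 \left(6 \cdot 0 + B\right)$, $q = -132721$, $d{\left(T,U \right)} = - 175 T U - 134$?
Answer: $\frac{4185609894936}{29013745} \approx 1.4426 \cdot 10^{5}$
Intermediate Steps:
$d{\left(T,U \right)} = -134 - 175 T U$ ($d{\left(T,U \right)} = - 175 T U - 134 = -134 - 175 T U$)
$N{\left(B \right)} = 3 B$ ($N{\left(B \right)} = 3 \left(0 + B\right) = 3 B$)
$\left(N{\left(468 \right)} + \frac{1}{q + d{\left(-382,436 \right)}}\right) + 142859 = \left(3 \cdot 468 + \frac{1}{-132721 - \left(134 - 29146600\right)}\right) + 142859 = \left(1404 + \frac{1}{-132721 + \left(-134 + 29146600\right)}\right) + 142859 = \left(1404 + \frac{1}{-132721 + 29146466}\right) + 142859 = \left(1404 + \frac{1}{29013745}\right) + 142859 = \frac{40735297981}{29013745} + 142859 = \frac{4185609894936}{29013745}$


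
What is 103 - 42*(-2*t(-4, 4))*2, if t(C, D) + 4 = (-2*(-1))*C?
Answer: -1913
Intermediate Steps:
t(C, D) = -4 + 2*C (t(C, D) = -4 + (-2*(-1))*C = -4 + 2*C)
103 - 42*(-2*t(-4, 4))*2 = 103 - 42*(-2*(-4 + 2*(-4)))*2 = 103 - 42*(-2*(-4 - 8))*2 = 103 - 42*(-2*(-12))*2 = 103 - 1008*2 = 103 - 42*48 = 103 - 2016 = -1913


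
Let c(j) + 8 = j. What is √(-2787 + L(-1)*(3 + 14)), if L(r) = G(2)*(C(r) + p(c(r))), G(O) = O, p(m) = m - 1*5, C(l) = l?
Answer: I*√3297 ≈ 57.419*I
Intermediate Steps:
c(j) = -8 + j
p(m) = -5 + m (p(m) = m - 5 = -5 + m)
L(r) = -26 + 4*r (L(r) = 2*(r + (-5 + (-8 + r))) = 2*(r + (-13 + r)) = 2*(-13 + 2*r) = -26 + 4*r)
√(-2787 + L(-1)*(3 + 14)) = √(-2787 + (-26 + 4*(-1))*(3 + 14)) = √(-2787 + (-26 - 4)*17) = √(-2787 - 30*17) = √(-2787 - 510) = √(-3297) = I*√3297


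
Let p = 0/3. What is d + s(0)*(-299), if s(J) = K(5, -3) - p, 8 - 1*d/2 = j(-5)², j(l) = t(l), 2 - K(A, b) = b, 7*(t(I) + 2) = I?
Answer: -73193/49 ≈ -1493.7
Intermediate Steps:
t(I) = -2 + I/7
K(A, b) = 2 - b
p = 0 (p = 0*(⅓) = 0)
j(l) = -2 + l/7
d = 62/49 (d = 16 - 2*(-2 + (⅐)*(-5))² = 16 - 2*(-2 - 5/7)² = 16 - 2*(-19/7)² = 16 - 2*361/49 = 16 - 722/49 = 62/49 ≈ 1.2653)
s(J) = 5 (s(J) = (2 - 1*(-3)) - 1*0 = (2 + 3) + 0 = 5 + 0 = 5)
d + s(0)*(-299) = 62/49 + 5*(-299) = 62/49 - 1495 = -73193/49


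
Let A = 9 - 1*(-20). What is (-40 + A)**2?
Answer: 121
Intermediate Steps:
A = 29 (A = 9 + 20 = 29)
(-40 + A)**2 = (-40 + 29)**2 = (-11)**2 = 121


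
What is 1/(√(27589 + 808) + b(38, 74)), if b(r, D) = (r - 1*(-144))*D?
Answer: 13468/181358627 - √28397/181358627 ≈ 7.3333e-5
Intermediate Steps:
b(r, D) = D*(144 + r) (b(r, D) = (r + 144)*D = (144 + r)*D = D*(144 + r))
1/(√(27589 + 808) + b(38, 74)) = 1/(√(27589 + 808) + 74*(144 + 38)) = 1/(√28397 + 74*182) = 1/(√28397 + 13468) = 1/(13468 + √28397)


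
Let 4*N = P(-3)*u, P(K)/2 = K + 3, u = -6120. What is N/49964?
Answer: 0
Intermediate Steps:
P(K) = 6 + 2*K (P(K) = 2*(K + 3) = 2*(3 + K) = 6 + 2*K)
N = 0 (N = ((6 + 2*(-3))*(-6120))/4 = ((6 - 6)*(-6120))/4 = (0*(-6120))/4 = (¼)*0 = 0)
N/49964 = 0/49964 = 0*(1/49964) = 0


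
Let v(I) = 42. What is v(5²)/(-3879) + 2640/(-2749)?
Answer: -3452006/3554457 ≈ -0.97118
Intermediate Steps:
v(5²)/(-3879) + 2640/(-2749) = 42/(-3879) + 2640/(-2749) = 42*(-1/3879) + 2640*(-1/2749) = -14/1293 - 2640/2749 = -3452006/3554457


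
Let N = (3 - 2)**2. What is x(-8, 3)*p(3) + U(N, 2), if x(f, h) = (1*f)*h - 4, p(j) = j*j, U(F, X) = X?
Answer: -250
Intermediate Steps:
N = 1 (N = 1**2 = 1)
p(j) = j**2
x(f, h) = -4 + f*h (x(f, h) = f*h - 4 = -4 + f*h)
x(-8, 3)*p(3) + U(N, 2) = (-4 - 8*3)*3**2 + 2 = (-4 - 24)*9 + 2 = -28*9 + 2 = -252 + 2 = -250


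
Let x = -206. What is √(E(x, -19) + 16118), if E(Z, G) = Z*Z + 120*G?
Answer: √56274 ≈ 237.22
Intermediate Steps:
E(Z, G) = Z² + 120*G
√(E(x, -19) + 16118) = √(((-206)² + 120*(-19)) + 16118) = √((42436 - 2280) + 16118) = √(40156 + 16118) = √56274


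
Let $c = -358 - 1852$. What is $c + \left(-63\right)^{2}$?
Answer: $1759$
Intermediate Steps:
$c = -2210$
$c + \left(-63\right)^{2} = -2210 + \left(-63\right)^{2} = -2210 + 3969 = 1759$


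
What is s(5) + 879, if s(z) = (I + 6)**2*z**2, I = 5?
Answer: 3904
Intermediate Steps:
s(z) = 121*z**2 (s(z) = (5 + 6)**2*z**2 = 11**2*z**2 = 121*z**2)
s(5) + 879 = 121*5**2 + 879 = 121*25 + 879 = 3025 + 879 = 3904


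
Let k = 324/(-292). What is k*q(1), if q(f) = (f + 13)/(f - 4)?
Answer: 378/73 ≈ 5.1781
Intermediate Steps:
q(f) = (13 + f)/(-4 + f)
k = -81/73 (k = 324*(-1/292) = -81/73 ≈ -1.1096)
k*q(1) = -81*(13 + 1)/(73*(-4 + 1)) = -81*14/(73*(-3)) = -(-27)*14/73 = -81/73*(-14/3) = 378/73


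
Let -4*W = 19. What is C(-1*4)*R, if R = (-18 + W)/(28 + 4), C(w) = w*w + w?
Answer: -273/32 ≈ -8.5313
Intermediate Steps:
W = -19/4 (W = -¼*19 = -19/4 ≈ -4.7500)
C(w) = w + w² (C(w) = w² + w = w + w²)
R = -91/128 (R = (-18 - 19/4)/(28 + 4) = -91/4/32 = -91/4*1/32 = -91/128 ≈ -0.71094)
C(-1*4)*R = ((-1*4)*(1 - 1*4))*(-91/128) = -4*(1 - 4)*(-91/128) = -4*(-3)*(-91/128) = 12*(-91/128) = -273/32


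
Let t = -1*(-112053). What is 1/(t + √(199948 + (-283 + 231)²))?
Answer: 112053/12555672157 - 2*√50663/12555672157 ≈ 8.8886e-6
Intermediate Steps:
t = 112053
1/(t + √(199948 + (-283 + 231)²)) = 1/(112053 + √(199948 + (-283 + 231)²)) = 1/(112053 + √(199948 + (-52)²)) = 1/(112053 + √(199948 + 2704)) = 1/(112053 + √202652) = 1/(112053 + 2*√50663)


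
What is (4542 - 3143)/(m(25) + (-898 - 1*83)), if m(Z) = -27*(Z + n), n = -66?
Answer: 1399/126 ≈ 11.103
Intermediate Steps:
m(Z) = 1782 - 27*Z (m(Z) = -27*(Z - 66) = -27*(-66 + Z) = 1782 - 27*Z)
(4542 - 3143)/(m(25) + (-898 - 1*83)) = (4542 - 3143)/((1782 - 27*25) + (-898 - 1*83)) = 1399/((1782 - 675) + (-898 - 83)) = 1399/(1107 - 981) = 1399/126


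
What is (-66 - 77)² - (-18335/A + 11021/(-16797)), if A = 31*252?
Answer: 894558101561/43739388 ≈ 20452.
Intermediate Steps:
A = 7812
(-66 - 77)² - (-18335/A + 11021/(-16797)) = (-66 - 77)² - (-18335/7812 + 11021/(-16797)) = (-143)² - (-18335*1/7812 + 11021*(-1/16797)) = 20449 - (-18335/7812 - 11021/16797) = 20449 - 1*(-131356349/43739388) = 20449 + 131356349/43739388 = 894558101561/43739388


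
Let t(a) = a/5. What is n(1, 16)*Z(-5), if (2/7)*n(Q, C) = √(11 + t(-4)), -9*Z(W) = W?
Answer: 7*√255/18 ≈ 6.2101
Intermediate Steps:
Z(W) = -W/9
t(a) = a/5 (t(a) = a*(⅕) = a/5)
n(Q, C) = 7*√255/10 (n(Q, C) = 7*√(11 + (⅕)*(-4))/2 = 7*√(11 - ⅘)/2 = 7*√(51/5)/2 = 7*(√255/5)/2 = 7*√255/10)
n(1, 16)*Z(-5) = (7*√255/10)*(-⅑*(-5)) = (7*√255/10)*(5/9) = 7*√255/18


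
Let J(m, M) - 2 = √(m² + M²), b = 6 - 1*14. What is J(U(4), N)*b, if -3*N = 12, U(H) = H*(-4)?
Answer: -16 - 32*√17 ≈ -147.94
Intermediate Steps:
U(H) = -4*H
N = -4 (N = -⅓*12 = -4)
b = -8 (b = 6 - 14 = -8)
J(m, M) = 2 + √(M² + m²) (J(m, M) = 2 + √(m² + M²) = 2 + √(M² + m²))
J(U(4), N)*b = (2 + √((-4)² + (-4*4)²))*(-8) = (2 + √(16 + (-16)²))*(-8) = (2 + √(16 + 256))*(-8) = (2 + √272)*(-8) = (2 + 4*√17)*(-8) = -16 - 32*√17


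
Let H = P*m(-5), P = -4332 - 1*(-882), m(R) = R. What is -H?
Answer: -17250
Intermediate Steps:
P = -3450 (P = -4332 + 882 = -3450)
H = 17250 (H = -3450*(-5) = 17250)
-H = -1*17250 = -17250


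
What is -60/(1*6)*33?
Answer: -330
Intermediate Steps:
-60/(1*6)*33 = -60/6*33 = -20*½*33 = -10*33 = -330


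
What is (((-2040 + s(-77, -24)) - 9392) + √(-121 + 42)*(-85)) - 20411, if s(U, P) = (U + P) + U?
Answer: -32021 - 85*I*√79 ≈ -32021.0 - 755.5*I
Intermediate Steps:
s(U, P) = P + 2*U (s(U, P) = (P + U) + U = P + 2*U)
(((-2040 + s(-77, -24)) - 9392) + √(-121 + 42)*(-85)) - 20411 = (((-2040 + (-24 + 2*(-77))) - 9392) + √(-121 + 42)*(-85)) - 20411 = (((-2040 + (-24 - 154)) - 9392) + √(-79)*(-85)) - 20411 = (((-2040 - 178) - 9392) + (I*√79)*(-85)) - 20411 = ((-2218 - 9392) - 85*I*√79) - 20411 = (-11610 - 85*I*√79) - 20411 = -32021 - 85*I*√79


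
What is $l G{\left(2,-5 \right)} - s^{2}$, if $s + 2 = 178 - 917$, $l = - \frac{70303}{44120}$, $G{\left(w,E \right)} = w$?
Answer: $- \frac{12112797163}{22060} \approx -5.4908 \cdot 10^{5}$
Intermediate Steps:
$l = - \frac{70303}{44120}$ ($l = \left(-70303\right) \frac{1}{44120} = - \frac{70303}{44120} \approx -1.5934$)
$s = -741$ ($s = -2 + \left(178 - 917\right) = -2 - 739 = -741$)
$l G{\left(2,-5 \right)} - s^{2} = \left(- \frac{70303}{44120}\right) 2 - \left(-741\right)^{2} = - \frac{70303}{22060} - 549081 = - \frac{12112797163}{22060}$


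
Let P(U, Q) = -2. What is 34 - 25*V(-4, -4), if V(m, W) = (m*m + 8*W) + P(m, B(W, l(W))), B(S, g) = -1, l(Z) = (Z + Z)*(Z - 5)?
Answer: 484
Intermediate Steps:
l(Z) = 2*Z*(-5 + Z) (l(Z) = (2*Z)*(-5 + Z) = 2*Z*(-5 + Z))
V(m, W) = -2 + m² + 8*W (V(m, W) = (m*m + 8*W) - 2 = (m² + 8*W) - 2 = -2 + m² + 8*W)
34 - 25*V(-4, -4) = 34 - 25*(-2 + (-4)² + 8*(-4)) = 34 - 25*(-2 + 16 - 32) = 34 - 25*(-18) = 34 + 450 = 484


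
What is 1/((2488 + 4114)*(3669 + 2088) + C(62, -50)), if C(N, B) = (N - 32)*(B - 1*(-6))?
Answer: 1/38006394 ≈ 2.6311e-8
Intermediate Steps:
C(N, B) = (-32 + N)*(6 + B) (C(N, B) = (-32 + N)*(B + 6) = (-32 + N)*(6 + B))
1/((2488 + 4114)*(3669 + 2088) + C(62, -50)) = 1/((2488 + 4114)*(3669 + 2088) + (-192 - 32*(-50) + 6*62 - 50*62)) = 1/(6602*5757 + (-192 + 1600 + 372 - 3100)) = 1/(38007714 - 1320) = 1/38006394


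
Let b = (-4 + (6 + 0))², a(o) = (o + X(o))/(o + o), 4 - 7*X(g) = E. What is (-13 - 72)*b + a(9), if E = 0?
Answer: -42773/126 ≈ -339.47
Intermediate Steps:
X(g) = 4/7 (X(g) = 4/7 - ⅐*0 = 4/7 + 0 = 4/7)
a(o) = (4/7 + o)/(2*o) (a(o) = (o + 4/7)/(o + o) = (4/7 + o)/((2*o)) = (4/7 + o)*(1/(2*o)) = (4/7 + o)/(2*o))
b = 4 (b = (-4 + 6)² = 2² = 4)
(-13 - 72)*b + a(9) = (-13 - 72)*4 + (1/14)*(4 + 7*9)/9 = -85*4 + (1/14)*(⅑)*(4 + 63) = -340 + (1/14)*(⅑)*67 = -340 + 67/126 = -42773/126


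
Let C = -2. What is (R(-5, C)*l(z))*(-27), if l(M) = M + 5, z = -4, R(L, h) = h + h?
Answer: 108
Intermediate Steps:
R(L, h) = 2*h
l(M) = 5 + M
(R(-5, C)*l(z))*(-27) = ((2*(-2))*(5 - 4))*(-27) = -4*1*(-27) = -4*(-27) = 108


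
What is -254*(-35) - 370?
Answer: 8520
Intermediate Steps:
-254*(-35) - 370 = 8890 - 370 = 8520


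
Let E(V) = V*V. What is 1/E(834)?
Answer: 1/695556 ≈ 1.4377e-6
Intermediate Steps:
E(V) = V²
1/E(834) = 1/(834²) = 1/695556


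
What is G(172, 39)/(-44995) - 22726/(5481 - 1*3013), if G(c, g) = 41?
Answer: -511328779/55523830 ≈ -9.2092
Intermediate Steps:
G(172, 39)/(-44995) - 22726/(5481 - 1*3013) = 41/(-44995) - 22726/(5481 - 1*3013) = 41*(-1/44995) - 22726/(5481 - 3013) = -41/44995 - 22726/2468 = -41/44995 - 22726*1/2468 = -41/44995 - 11363/1234 = -511328779/55523830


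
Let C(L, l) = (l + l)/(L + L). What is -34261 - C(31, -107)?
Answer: -1061984/31 ≈ -34258.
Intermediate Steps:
C(L, l) = l/L (C(L, l) = (2*l)/((2*L)) = (2*l)*(1/(2*L)) = l/L)
-34261 - C(31, -107) = -34261 - (-107)/31 = -34261 - 1*(-107/31) = -34261 + 107/31 = -1061984/31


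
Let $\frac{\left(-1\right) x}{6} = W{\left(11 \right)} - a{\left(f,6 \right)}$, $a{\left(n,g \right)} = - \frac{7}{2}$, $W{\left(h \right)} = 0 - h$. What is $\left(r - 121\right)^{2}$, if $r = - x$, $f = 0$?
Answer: $27556$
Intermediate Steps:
$W{\left(h \right)} = - h$
$a{\left(n,g \right)} = - \frac{7}{2}$ ($a{\left(n,g \right)} = \left(-7\right) \frac{1}{2} = - \frac{7}{2}$)
$x = 45$ ($x = - 6 \left(\left(-1\right) 11 - - \frac{7}{2}\right) = - 6 \left(-11 + \frac{7}{2}\right) = \left(-6\right) \left(- \frac{15}{2}\right) = 45$)
$r = -45$ ($r = \left(-1\right) 45 = -45$)
$\left(r - 121\right)^{2} = \left(-45 - 121\right)^{2} = \left(-166\right)^{2} = 27556$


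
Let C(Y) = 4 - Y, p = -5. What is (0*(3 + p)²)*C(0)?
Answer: 0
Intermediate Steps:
(0*(3 + p)²)*C(0) = (0*(3 - 5)²)*(4 - 1*0) = (0*(-2)²)*(4 + 0) = (0*4)*4 = 0*4 = 0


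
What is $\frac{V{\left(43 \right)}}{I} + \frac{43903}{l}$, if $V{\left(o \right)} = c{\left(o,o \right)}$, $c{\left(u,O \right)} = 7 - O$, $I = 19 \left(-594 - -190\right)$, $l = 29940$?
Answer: $\frac{84519317}{57454860} \approx 1.4711$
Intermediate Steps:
$I = -7676$ ($I = 19 \left(-594 + 190\right) = 19 \left(-404\right) = -7676$)
$V{\left(o \right)} = 7 - o$
$\frac{V{\left(43 \right)}}{I} + \frac{43903}{l} = \frac{7 - 43}{-7676} + \frac{43903}{29940} = \left(7 - 43\right) \left(- \frac{1}{7676}\right) + 43903 \cdot \frac{1}{29940} = \left(-36\right) \left(- \frac{1}{7676}\right) + \frac{43903}{29940} = \frac{9}{1919} + \frac{43903}{29940} = \frac{84519317}{57454860}$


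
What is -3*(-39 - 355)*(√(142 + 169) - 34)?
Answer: -40188 + 1182*√311 ≈ -19343.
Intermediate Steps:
-3*(-39 - 355)*(√(142 + 169) - 34) = -(-1182)*(√311 - 34) = -(-1182)*(-34 + √311) = -3*(13396 - 394*√311) = -40188 + 1182*√311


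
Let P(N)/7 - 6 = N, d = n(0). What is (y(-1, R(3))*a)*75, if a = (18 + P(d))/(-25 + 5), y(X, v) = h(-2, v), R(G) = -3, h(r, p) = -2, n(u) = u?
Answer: 450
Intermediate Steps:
d = 0
P(N) = 42 + 7*N
y(X, v) = -2
a = -3 (a = (18 + (42 + 7*0))/(-25 + 5) = (18 + (42 + 0))/(-20) = (18 + 42)*(-1/20) = 60*(-1/20) = -3)
(y(-1, R(3))*a)*75 = -2*(-3)*75 = 6*75 = 450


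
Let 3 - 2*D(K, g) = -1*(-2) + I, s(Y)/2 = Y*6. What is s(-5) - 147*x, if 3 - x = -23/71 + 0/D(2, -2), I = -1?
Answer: -38952/71 ≈ -548.62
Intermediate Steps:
s(Y) = 12*Y (s(Y) = 2*(Y*6) = 2*(6*Y) = 12*Y)
D(K, g) = 1 (D(K, g) = 3/2 - (-1*(-2) - 1)/2 = 3/2 - (2 - 1)/2 = 3/2 - ½*1 = 3/2 - ½ = 1)
x = 236/71 (x = 3 - (-23/71 + 0/1) = 3 - (-23*1/71 + 0*1) = 3 - (-23/71 + 0) = 3 - 1*(-23/71) = 3 + 23/71 = 236/71 ≈ 3.3239)
s(-5) - 147*x = 12*(-5) - 147*236/71 = -60 - 34692/71 = -38952/71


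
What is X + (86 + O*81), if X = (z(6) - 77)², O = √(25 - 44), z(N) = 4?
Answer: 5415 + 81*I*√19 ≈ 5415.0 + 353.07*I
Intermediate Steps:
O = I*√19 (O = √(-19) = I*√19 ≈ 4.3589*I)
X = 5329 (X = (4 - 77)² = (-73)² = 5329)
X + (86 + O*81) = 5329 + (86 + (I*√19)*81) = 5329 + (86 + 81*I*√19) = 5415 + 81*I*√19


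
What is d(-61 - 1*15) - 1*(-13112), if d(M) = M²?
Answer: 18888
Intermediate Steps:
d(-61 - 1*15) - 1*(-13112) = (-61 - 1*15)² - 1*(-13112) = (-61 - 15)² + 13112 = (-76)² + 13112 = 5776 + 13112 = 18888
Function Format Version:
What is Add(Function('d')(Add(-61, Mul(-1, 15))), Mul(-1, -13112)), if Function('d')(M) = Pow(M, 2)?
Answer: 18888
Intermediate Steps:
Add(Function('d')(Add(-61, Mul(-1, 15))), Mul(-1, -13112)) = Add(Pow(Add(-61, Mul(-1, 15)), 2), Mul(-1, -13112)) = Add(Pow(Add(-61, -15), 2), 13112) = Add(Pow(-76, 2), 13112) = Add(5776, 13112) = 18888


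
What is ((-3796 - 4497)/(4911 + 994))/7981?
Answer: -8293/47127805 ≈ -0.00017597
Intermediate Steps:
((-3796 - 4497)/(4911 + 994))/7981 = -8293/5905*(1/7981) = -8293*1/5905*(1/7981) = -8293/5905*1/7981 = -8293/47127805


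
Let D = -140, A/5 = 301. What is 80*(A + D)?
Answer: 109200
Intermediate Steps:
A = 1505 (A = 5*301 = 1505)
80*(A + D) = 80*(1505 - 140) = 80*1365 = 109200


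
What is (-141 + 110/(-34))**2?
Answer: 6012304/289 ≈ 20804.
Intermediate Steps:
(-141 + 110/(-34))**2 = (-141 + 110*(-1/34))**2 = (-141 - 55/17)**2 = (-2452/17)**2 = 6012304/289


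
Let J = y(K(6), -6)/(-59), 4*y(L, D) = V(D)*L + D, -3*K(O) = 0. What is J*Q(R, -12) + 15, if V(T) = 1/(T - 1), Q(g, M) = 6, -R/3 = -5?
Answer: 894/59 ≈ 15.153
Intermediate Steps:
R = 15 (R = -3*(-5) = 15)
K(O) = 0 (K(O) = -⅓*0 = 0)
V(T) = 1/(-1 + T)
y(L, D) = D/4 + L/(4*(-1 + D)) (y(L, D) = (L/(-1 + D) + D)/4 = (D + L/(-1 + D))/4 = D/4 + L/(4*(-1 + D)))
J = 3/118 (J = ((0 - 6*(-1 - 6))/(4*(-1 - 6)))/(-59) = ((¼)*(0 - 6*(-7))/(-7))*(-1/59) = ((¼)*(-⅐)*(0 + 42))*(-1/59) = ((¼)*(-⅐)*42)*(-1/59) = -3/2*(-1/59) = 3/118 ≈ 0.025424)
J*Q(R, -12) + 15 = (3/118)*6 + 15 = 9/59 + 15 = 894/59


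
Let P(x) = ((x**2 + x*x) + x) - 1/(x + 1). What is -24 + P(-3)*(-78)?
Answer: -1233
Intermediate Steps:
P(x) = x - 1/(1 + x) + 2*x**2 (P(x) = ((x**2 + x**2) + x) - 1/(1 + x) = (2*x**2 + x) - 1/(1 + x) = (x + 2*x**2) - 1/(1 + x) = x - 1/(1 + x) + 2*x**2)
-24 + P(-3)*(-78) = -24 + ((-1 - 3 + 2*(-3)**3 + 3*(-3)**2)/(1 - 3))*(-78) = -24 + ((-1 - 3 + 2*(-27) + 3*9)/(-2))*(-78) = -24 - (-1 - 3 - 54 + 27)/2*(-78) = -24 - 1/2*(-31)*(-78) = -24 + (31/2)*(-78) = -24 - 1209 = -1233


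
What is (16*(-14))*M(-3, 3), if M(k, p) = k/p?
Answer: 224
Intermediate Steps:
(16*(-14))*M(-3, 3) = (16*(-14))*(-3/3) = -(-672)/3 = -224*(-1) = 224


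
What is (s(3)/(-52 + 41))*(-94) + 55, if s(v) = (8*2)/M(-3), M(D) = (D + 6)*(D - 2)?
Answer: 7571/165 ≈ 45.885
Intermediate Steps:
M(D) = (-2 + D)*(6 + D) (M(D) = (6 + D)*(-2 + D) = (-2 + D)*(6 + D))
s(v) = -16/15 (s(v) = (8*2)/(-12 + (-3)² + 4*(-3)) = 16/(-12 + 9 - 12) = 16/(-15) = 16*(-1/15) = -16/15)
(s(3)/(-52 + 41))*(-94) + 55 = -16/(15*(-52 + 41))*(-94) + 55 = -16/15/(-11)*(-94) + 55 = -16/15*(-1/11)*(-94) + 55 = (16/165)*(-94) + 55 = -1504/165 + 55 = 7571/165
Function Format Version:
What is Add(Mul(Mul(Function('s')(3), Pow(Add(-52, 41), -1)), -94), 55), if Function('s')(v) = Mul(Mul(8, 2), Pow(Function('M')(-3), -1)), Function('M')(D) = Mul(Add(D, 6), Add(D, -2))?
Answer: Rational(7571, 165) ≈ 45.885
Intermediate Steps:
Function('M')(D) = Mul(Add(-2, D), Add(6, D)) (Function('M')(D) = Mul(Add(6, D), Add(-2, D)) = Mul(Add(-2, D), Add(6, D)))
Function('s')(v) = Rational(-16, 15) (Function('s')(v) = Mul(Mul(8, 2), Pow(Add(-12, Pow(-3, 2), Mul(4, -3)), -1)) = Mul(16, Pow(Add(-12, 9, -12), -1)) = Mul(16, Pow(-15, -1)) = Mul(16, Rational(-1, 15)) = Rational(-16, 15))
Add(Mul(Mul(Function('s')(3), Pow(Add(-52, 41), -1)), -94), 55) = Add(Mul(Mul(Rational(-16, 15), Pow(Add(-52, 41), -1)), -94), 55) = Add(Mul(Mul(Rational(-16, 15), Pow(-11, -1)), -94), 55) = Add(Mul(Mul(Rational(-16, 15), Rational(-1, 11)), -94), 55) = Add(Mul(Rational(16, 165), -94), 55) = Add(Rational(-1504, 165), 55) = Rational(7571, 165)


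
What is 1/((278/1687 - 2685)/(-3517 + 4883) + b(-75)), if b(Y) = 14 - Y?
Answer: 2304442/200566021 ≈ 0.011490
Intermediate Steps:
1/((278/1687 - 2685)/(-3517 + 4883) + b(-75)) = 1/((278/1687 - 2685)/(-3517 + 4883) + (14 - 1*(-75))) = 1/((278*(1/1687) - 2685)/1366 + (14 + 75)) = 1/((278/1687 - 2685)*(1/1366) + 89) = 1/(-4529317/1687*1/1366 + 89) = 1/(-4529317/2304442 + 89) = 1/(200566021/2304442) = 2304442/200566021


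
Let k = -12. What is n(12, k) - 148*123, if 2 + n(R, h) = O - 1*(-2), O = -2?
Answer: -18206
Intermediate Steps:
n(R, h) = -2 (n(R, h) = -2 + (-2 - 1*(-2)) = -2 + (-2 + 2) = -2 + 0 = -2)
n(12, k) - 148*123 = -2 - 148*123 = -2 - 18204 = -18206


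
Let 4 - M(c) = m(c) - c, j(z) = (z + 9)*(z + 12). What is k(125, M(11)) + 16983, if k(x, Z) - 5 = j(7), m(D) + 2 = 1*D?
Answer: 17292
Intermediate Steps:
m(D) = -2 + D (m(D) = -2 + 1*D = -2 + D)
j(z) = (9 + z)*(12 + z)
M(c) = 6 (M(c) = 4 - ((-2 + c) - c) = 4 - 1*(-2) = 4 + 2 = 6)
k(x, Z) = 309 (k(x, Z) = 5 + (108 + 7**2 + 21*7) = 5 + (108 + 49 + 147) = 5 + 304 = 309)
k(125, M(11)) + 16983 = 309 + 16983 = 17292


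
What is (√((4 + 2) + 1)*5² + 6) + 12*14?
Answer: 174 + 25*√7 ≈ 240.14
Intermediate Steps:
(√((4 + 2) + 1)*5² + 6) + 12*14 = (√(6 + 1)*25 + 6) + 168 = (√7*25 + 6) + 168 = (25*√7 + 6) + 168 = (6 + 25*√7) + 168 = 174 + 25*√7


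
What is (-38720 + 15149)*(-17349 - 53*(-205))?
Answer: 152834364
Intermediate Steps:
(-38720 + 15149)*(-17349 - 53*(-205)) = -23571*(-17349 + 10865) = -23571*(-6484) = 152834364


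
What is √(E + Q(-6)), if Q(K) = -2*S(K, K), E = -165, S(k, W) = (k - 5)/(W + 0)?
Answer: I*√1518/3 ≈ 12.987*I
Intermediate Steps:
S(k, W) = (-5 + k)/W
Q(K) = -2*(-5 + K)/K
√(E + Q(-6)) = √(-165 + (-2 + 10/(-6))) = √(-165 + (-2 + 10*(-⅙))) = √(-165 + (-2 - 5/3)) = √(-165 - 11/3) = √(-506/3) = I*√1518/3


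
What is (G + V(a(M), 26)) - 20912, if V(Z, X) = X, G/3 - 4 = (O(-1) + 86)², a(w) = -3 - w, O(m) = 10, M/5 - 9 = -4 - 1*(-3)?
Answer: 6774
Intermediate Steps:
M = 40 (M = 45 + 5*(-4 - 1*(-3)) = 45 + 5*(-4 + 3) = 45 + 5*(-1) = 45 - 5 = 40)
G = 27660 (G = 12 + 3*(10 + 86)² = 12 + 3*96² = 12 + 3*9216 = 12 + 27648 = 27660)
(G + V(a(M), 26)) - 20912 = (27660 + 26) - 20912 = 27686 - 20912 = 6774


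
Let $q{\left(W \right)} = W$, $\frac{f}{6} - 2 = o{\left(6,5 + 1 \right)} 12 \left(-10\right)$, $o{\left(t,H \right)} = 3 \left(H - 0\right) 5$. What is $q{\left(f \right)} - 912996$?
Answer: $-977784$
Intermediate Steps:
$o{\left(t,H \right)} = 15 H$ ($o{\left(t,H \right)} = 3 \left(H + 0\right) 5 = 3 H 5 = 15 H$)
$f = -64788$ ($f = 12 + 6 \cdot 15 \left(5 + 1\right) 12 \left(-10\right) = 12 + 6 \cdot 15 \cdot 6 \cdot 12 \left(-10\right) = 12 + 6 \cdot 90 \cdot 12 \left(-10\right) = 12 + 6 \cdot 1080 \left(-10\right) = 12 + 6 \left(-10800\right) = 12 - 64800 = -64788$)
$q{\left(f \right)} - 912996 = -64788 - 912996 = -977784$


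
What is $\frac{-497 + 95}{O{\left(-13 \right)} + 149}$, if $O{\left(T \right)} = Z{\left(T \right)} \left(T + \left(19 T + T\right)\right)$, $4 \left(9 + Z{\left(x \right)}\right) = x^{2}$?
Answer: $\frac{1608}{35713} \approx 0.045026$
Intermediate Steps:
$Z{\left(x \right)} = -9 + \frac{x^{2}}{4}$
$O{\left(T \right)} = 21 T \left(-9 + \frac{T^{2}}{4}\right)$ ($O{\left(T \right)} = \left(-9 + \frac{T^{2}}{4}\right) \left(T + \left(19 T + T\right)\right) = \left(-9 + \frac{T^{2}}{4}\right) \left(T + 20 T\right) = \left(-9 + \frac{T^{2}}{4}\right) 21 T = 21 T \left(-9 + \frac{T^{2}}{4}\right)$)
$\frac{-497 + 95}{O{\left(-13 \right)} + 149} = \frac{-497 + 95}{\frac{21}{4} \left(-13\right) \left(-36 + \left(-13\right)^{2}\right) + 149} = - \frac{402}{\frac{21}{4} \left(-13\right) \left(-36 + 169\right) + 149} = - \frac{402}{\frac{21}{4} \left(-13\right) 133 + 149} = - \frac{402}{- \frac{36309}{4} + 149} = - \frac{402}{- \frac{35713}{4}} = \left(-402\right) \left(- \frac{4}{35713}\right) = \frac{1608}{35713}$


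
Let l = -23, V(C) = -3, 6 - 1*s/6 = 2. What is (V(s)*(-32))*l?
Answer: -2208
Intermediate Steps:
s = 24 (s = 36 - 6*2 = 36 - 12 = 24)
(V(s)*(-32))*l = -3*(-32)*(-23) = 96*(-23) = -2208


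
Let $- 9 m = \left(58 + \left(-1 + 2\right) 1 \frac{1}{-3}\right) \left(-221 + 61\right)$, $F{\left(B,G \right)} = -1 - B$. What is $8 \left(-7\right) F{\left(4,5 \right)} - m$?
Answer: $- \frac{20120}{27} \approx -745.19$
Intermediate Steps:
$m = \frac{27680}{27}$ ($m = - \frac{\left(58 + \left(-1 + 2\right) 1 \frac{1}{-3}\right) \left(-221 + 61\right)}{9} = - \frac{\left(58 + 1 \cdot 1 \left(- \frac{1}{3}\right)\right) \left(-160\right)}{9} = - \frac{\left(58 + 1 \left(- \frac{1}{3}\right)\right) \left(-160\right)}{9} = - \frac{\left(58 - \frac{1}{3}\right) \left(-160\right)}{9} = - \frac{\frac{173}{3} \left(-160\right)}{9} = \left(- \frac{1}{9}\right) \left(- \frac{27680}{3}\right) = \frac{27680}{27} \approx 1025.2$)
$8 \left(-7\right) F{\left(4,5 \right)} - m = 8 \left(-7\right) \left(-1 - 4\right) - \frac{27680}{27} = - 56 \left(-1 - 4\right) - \frac{27680}{27} = \left(-56\right) \left(-5\right) - \frac{27680}{27} = 280 - \frac{27680}{27} = - \frac{20120}{27}$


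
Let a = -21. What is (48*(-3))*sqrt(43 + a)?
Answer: -144*sqrt(22) ≈ -675.42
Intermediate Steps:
(48*(-3))*sqrt(43 + a) = (48*(-3))*sqrt(43 - 21) = -144*sqrt(22)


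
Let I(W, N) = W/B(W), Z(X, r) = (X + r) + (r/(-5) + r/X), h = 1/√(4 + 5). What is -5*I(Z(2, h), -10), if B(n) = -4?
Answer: 73/24 ≈ 3.0417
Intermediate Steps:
h = ⅓ (h = 1/√9 = 1/3 = 1*(⅓) = ⅓ ≈ 0.33333)
Z(X, r) = X + 4*r/5 + r/X (Z(X, r) = (X + r) + (r*(-⅕) + r/X) = (X + r) + (-r/5 + r/X) = X + 4*r/5 + r/X)
I(W, N) = -W/4 (I(W, N) = W/(-4) = W*(-¼) = -W/4)
-5*I(Z(2, h), -10) = -(-5)*(2 + (⅘)*(⅓) + (⅓)/2)/4 = -(-5)*(2 + 4/15 + (⅓)*(½))/4 = -(-5)*(2 + 4/15 + ⅙)/4 = -(-5)*73/(4*30) = -5*(-73/120) = 73/24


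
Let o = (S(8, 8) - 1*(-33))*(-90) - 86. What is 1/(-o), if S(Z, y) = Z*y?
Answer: 1/8816 ≈ 0.00011343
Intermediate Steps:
o = -8816 (o = (8*8 - 1*(-33))*(-90) - 86 = (64 + 33)*(-90) - 86 = 97*(-90) - 86 = -8730 - 86 = -8816)
1/(-o) = 1/(-1*(-8816)) = 1/8816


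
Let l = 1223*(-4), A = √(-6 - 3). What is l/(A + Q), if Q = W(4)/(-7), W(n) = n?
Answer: 136976/457 + 719124*I/457 ≈ 299.73 + 1573.6*I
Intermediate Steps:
A = 3*I (A = √(-9) = 3*I ≈ 3.0*I)
l = -4892
Q = -4/7 (Q = 4/(-7) = 4*(-⅐) = -4/7 ≈ -0.57143)
l/(A + Q) = -4892/(3*I - 4/7) = -4892*49*(-4/7 - 3*I)/457 = -239708*(-4/7 - 3*I)/457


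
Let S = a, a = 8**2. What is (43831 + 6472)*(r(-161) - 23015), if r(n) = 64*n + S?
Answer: -1672826265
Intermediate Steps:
a = 64
S = 64
r(n) = 64 + 64*n (r(n) = 64*n + 64 = 64 + 64*n)
(43831 + 6472)*(r(-161) - 23015) = (43831 + 6472)*((64 + 64*(-161)) - 23015) = 50303*((64 - 10304) - 23015) = 50303*(-10240 - 23015) = 50303*(-33255) = -1672826265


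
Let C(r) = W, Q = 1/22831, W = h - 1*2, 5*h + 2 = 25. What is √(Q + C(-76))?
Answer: 2*√29309790/6715 ≈ 1.6125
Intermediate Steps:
h = 23/5 (h = -⅖ + (⅕)*25 = -⅖ + 5 = 23/5 ≈ 4.6000)
W = 13/5 (W = 23/5 - 1*2 = 23/5 - 2 = 13/5 ≈ 2.6000)
Q = 1/22831 ≈ 4.3800e-5
C(r) = 13/5
√(Q + C(-76)) = √(1/22831 + 13/5) = √(296808/114155) = 2*√29309790/6715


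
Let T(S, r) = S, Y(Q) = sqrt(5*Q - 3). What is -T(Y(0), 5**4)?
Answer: -I*sqrt(3) ≈ -1.732*I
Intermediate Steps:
Y(Q) = sqrt(-3 + 5*Q)
-T(Y(0), 5**4) = -sqrt(-3 + 5*0) = -sqrt(-3 + 0) = -sqrt(-3) = -I*sqrt(3)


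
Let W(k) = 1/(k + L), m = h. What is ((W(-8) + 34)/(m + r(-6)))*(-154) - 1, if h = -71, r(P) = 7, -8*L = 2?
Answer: 3865/48 ≈ 80.521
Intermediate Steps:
L = -1/4 (L = -1/8*2 = -1/4 ≈ -0.25000)
m = -71
W(k) = 1/(-1/4 + k) (W(k) = 1/(k - 1/4) = 1/(-1/4 + k))
((W(-8) + 34)/(m + r(-6)))*(-154) - 1 = ((4/(-1 + 4*(-8)) + 34)/(-71 + 7))*(-154) - 1 = ((4/(-1 - 32) + 34)/(-64))*(-154) - 1 = ((4/(-33) + 34)*(-1/64))*(-154) - 1 = ((4*(-1/33) + 34)*(-1/64))*(-154) - 1 = ((-4/33 + 34)*(-1/64))*(-154) - 1 = ((1118/33)*(-1/64))*(-154) - 1 = -559/1056*(-154) - 1 = 3913/48 - 1 = 3865/48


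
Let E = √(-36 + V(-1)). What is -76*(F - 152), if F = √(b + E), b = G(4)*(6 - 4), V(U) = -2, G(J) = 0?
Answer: 11552 - 76*(-38)^(¼) ≈ 11419.0 - 133.43*I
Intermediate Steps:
b = 0 (b = 0*(6 - 4) = 0*2 = 0)
E = I*√38 (E = √(-36 - 2) = √(-38) = I*√38 ≈ 6.1644*I)
F = 38^(¼)*√I (F = √(0 + I*√38) = √(I*√38) = 38^(¼)*√I ≈ 1.7556 + 1.7556*I)
-76*(F - 152) = -76*((-38)^(¼) - 152) = -76*(-152 + (-38)^(¼)) = 11552 - 76*(-38)^(¼)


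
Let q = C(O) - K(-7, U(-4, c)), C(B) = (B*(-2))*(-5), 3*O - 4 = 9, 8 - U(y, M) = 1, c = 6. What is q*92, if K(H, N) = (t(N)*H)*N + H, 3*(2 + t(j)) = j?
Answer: 18400/3 ≈ 6133.3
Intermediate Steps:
t(j) = -2 + j/3
U(y, M) = 7 (U(y, M) = 8 - 1*1 = 8 - 1 = 7)
O = 13/3 (O = 4/3 + (⅓)*9 = 4/3 + 3 = 13/3 ≈ 4.3333)
C(B) = 10*B (C(B) = -2*B*(-5) = 10*B)
K(H, N) = H + H*N*(-2 + N/3) (K(H, N) = ((-2 + N/3)*H)*N + H = (H*(-2 + N/3))*N + H = H*N*(-2 + N/3) + H = H + H*N*(-2 + N/3))
q = 200/3 (q = 10*(13/3) - (-7)*(3 + 7*(-6 + 7))/3 = 130/3 - (-7)*(3 + 7*1)/3 = 130/3 - (-7)*(3 + 7)/3 = 130/3 - (-7)*10/3 = 130/3 - 1*(-70/3) = 130/3 + 70/3 = 200/3 ≈ 66.667)
q*92 = (200/3)*92 = 18400/3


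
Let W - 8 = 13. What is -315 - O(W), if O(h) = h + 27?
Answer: -363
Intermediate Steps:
W = 21 (W = 8 + 13 = 21)
O(h) = 27 + h
-315 - O(W) = -315 - (27 + 21) = -315 - 1*48 = -315 - 48 = -363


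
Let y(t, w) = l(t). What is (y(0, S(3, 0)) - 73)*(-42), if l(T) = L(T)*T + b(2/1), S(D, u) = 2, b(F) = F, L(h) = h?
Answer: 2982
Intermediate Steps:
l(T) = 2 + T² (l(T) = T*T + 2/1 = T² + 2*1 = T² + 2 = 2 + T²)
y(t, w) = 2 + t²
(y(0, S(3, 0)) - 73)*(-42) = ((2 + 0²) - 73)*(-42) = ((2 + 0) - 73)*(-42) = (2 - 73)*(-42) = -71*(-42) = 2982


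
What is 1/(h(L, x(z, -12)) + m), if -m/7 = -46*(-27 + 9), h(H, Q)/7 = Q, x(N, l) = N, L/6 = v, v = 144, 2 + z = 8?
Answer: -1/5754 ≈ -0.00017379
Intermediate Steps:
z = 6 (z = -2 + 8 = 6)
L = 864 (L = 6*144 = 864)
h(H, Q) = 7*Q
m = -5796 (m = -(-322)*(-27 + 9) = -(-322)*(-18) = -7*828 = -5796)
1/(h(L, x(z, -12)) + m) = 1/(7*6 - 5796) = 1/(42 - 5796) = 1/(-5754) = -1/5754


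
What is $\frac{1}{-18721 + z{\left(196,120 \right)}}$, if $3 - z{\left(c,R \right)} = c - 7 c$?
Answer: $- \frac{1}{17542} \approx -5.7006 \cdot 10^{-5}$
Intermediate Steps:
$z{\left(c,R \right)} = 3 + 6 c$ ($z{\left(c,R \right)} = 3 - \left(c - 7 c\right) = 3 - - 6 c = 3 + 6 c$)
$\frac{1}{-18721 + z{\left(196,120 \right)}} = \frac{1}{-18721 + \left(3 + 6 \cdot 196\right)} = \frac{1}{-18721 + \left(3 + 1176\right)} = \frac{1}{-18721 + 1179} = \frac{1}{-17542} = - \frac{1}{17542}$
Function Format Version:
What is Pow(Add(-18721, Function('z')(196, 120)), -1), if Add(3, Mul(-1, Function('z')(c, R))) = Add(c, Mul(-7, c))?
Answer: Rational(-1, 17542) ≈ -5.7006e-5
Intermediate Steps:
Function('z')(c, R) = Add(3, Mul(6, c)) (Function('z')(c, R) = Add(3, Mul(-1, Add(c, Mul(-7, c)))) = Add(3, Mul(-1, Mul(-6, c))) = Add(3, Mul(6, c)))
Pow(Add(-18721, Function('z')(196, 120)), -1) = Pow(Add(-18721, Add(3, Mul(6, 196))), -1) = Pow(Add(-18721, Add(3, 1176)), -1) = Pow(Add(-18721, 1179), -1) = Pow(-17542, -1) = Rational(-1, 17542)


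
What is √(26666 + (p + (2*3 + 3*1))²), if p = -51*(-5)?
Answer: √96362 ≈ 310.42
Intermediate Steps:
p = 255
√(26666 + (p + (2*3 + 3*1))²) = √(26666 + (255 + (2*3 + 3*1))²) = √(26666 + (255 + (6 + 3))²) = √(26666 + (255 + 9)²) = √(26666 + 264²) = √(26666 + 69696) = √96362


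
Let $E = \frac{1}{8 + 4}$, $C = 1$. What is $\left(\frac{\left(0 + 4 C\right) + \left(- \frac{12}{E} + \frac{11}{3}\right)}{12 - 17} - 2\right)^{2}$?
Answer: $\frac{143641}{225} \approx 638.4$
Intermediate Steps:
$E = \frac{1}{12} \approx 0.083333$
$\left(\frac{\left(0 + 4 C\right) + \left(- \frac{12}{E} + \frac{11}{3}\right)}{12 - 17} - 2\right)^{2} = \left(\frac{\left(0 + 4 \cdot 1\right) + \left(- 12 \frac{1}{\frac{1}{12}} + \frac{11}{3}\right)}{12 - 17} - 2\right)^{2} = \left(\frac{\left(0 + 4\right) + \left(\left(-12\right) 12 + 11 \cdot \frac{1}{3}\right)}{-5} - 2\right)^{2} = \left(\left(4 + \left(-144 + \frac{11}{3}\right)\right) \left(- \frac{1}{5}\right) - 2\right)^{2} = \left(\left(4 - \frac{421}{3}\right) \left(- \frac{1}{5}\right) - 2\right)^{2} = \left(\left(- \frac{409}{3}\right) \left(- \frac{1}{5}\right) - 2\right)^{2} = \left(\frac{409}{15} - 2\right)^{2} = \left(\frac{379}{15}\right)^{2} = \frac{143641}{225}$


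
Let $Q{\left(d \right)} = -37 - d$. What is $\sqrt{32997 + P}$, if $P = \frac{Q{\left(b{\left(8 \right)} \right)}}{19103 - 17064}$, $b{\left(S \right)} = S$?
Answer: $\frac{\sqrt{137185628682}}{2039} \approx 181.65$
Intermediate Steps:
$P = - \frac{45}{2039}$ ($P = \frac{-37 - 8}{19103 - 17064} = - \frac{45}{2039} \approx -0.02207$)
$\sqrt{32997 + P} = \sqrt{32997 - \frac{45}{2039}} = \sqrt{\frac{67280838}{2039}} = \frac{\sqrt{137185628682}}{2039}$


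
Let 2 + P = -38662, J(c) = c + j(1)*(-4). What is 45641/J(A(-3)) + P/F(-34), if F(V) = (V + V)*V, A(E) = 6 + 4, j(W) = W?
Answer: 13161251/1734 ≈ 7590.1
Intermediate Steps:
A(E) = 10
F(V) = 2*V**2 (F(V) = (2*V)*V = 2*V**2)
J(c) = -4 + c (J(c) = c + 1*(-4) = c - 4 = -4 + c)
P = -38664 (P = -2 - 38662 = -38664)
45641/J(A(-3)) + P/F(-34) = 45641/(-4 + 10) - 38664/(2*(-34)**2) = 45641/6 - 38664/(2*1156) = 45641*(1/6) - 38664/2312 = 45641/6 - 38664*1/2312 = 45641/6 - 4833/289 = 13161251/1734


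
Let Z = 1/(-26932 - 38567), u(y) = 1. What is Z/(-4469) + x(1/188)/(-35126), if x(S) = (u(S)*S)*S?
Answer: 135539759/51914823239321952 ≈ 2.6108e-9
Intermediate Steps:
x(S) = S² (x(S) = (1*S)*S = S*S = S²)
Z = -1/65499 (Z = 1/(-65499) = -1/65499 ≈ -1.5267e-5)
Z/(-4469) + x(1/188)/(-35126) = -1/65499/(-4469) + (1/188)²/(-35126) = -1/65499*(-1/4469) + (1/188)²*(-1/35126) = 1/292715031 + (1/35344)*(-1/35126) = 1/292715031 - 1/1241493344 = 135539759/51914823239321952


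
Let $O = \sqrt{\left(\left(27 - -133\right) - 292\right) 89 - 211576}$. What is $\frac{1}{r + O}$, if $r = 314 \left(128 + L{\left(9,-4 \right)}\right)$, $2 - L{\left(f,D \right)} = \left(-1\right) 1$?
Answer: $\frac{20567}{846114640} - \frac{i \sqrt{55831}}{846114640} \approx 2.4308 \cdot 10^{-5} - 2.7926 \cdot 10^{-7} i$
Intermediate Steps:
$L{\left(f,D \right)} = 3$ ($L{\left(f,D \right)} = 2 - \left(-1\right) 1 = 2 - -1 = 2 + 1 = 3$)
$r = 41134$ ($r = 314 \left(128 + 3\right) = 314 \cdot 131 = 41134$)
$O = 2 i \sqrt{55831}$ ($O = \sqrt{\left(\left(27 + 133\right) - 292\right) 89 - 211576} = \sqrt{\left(160 - 292\right) 89 - 211576} = \sqrt{\left(-132\right) 89 - 211576} = \sqrt{-11748 - 211576} = \sqrt{-223324} = 2 i \sqrt{55831} \approx 472.57 i$)
$\frac{1}{r + O} = \frac{1}{41134 + 2 i \sqrt{55831}}$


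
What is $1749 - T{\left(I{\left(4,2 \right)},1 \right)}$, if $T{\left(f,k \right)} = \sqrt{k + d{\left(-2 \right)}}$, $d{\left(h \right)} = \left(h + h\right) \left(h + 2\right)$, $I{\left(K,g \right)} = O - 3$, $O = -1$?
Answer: $1748$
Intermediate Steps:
$I{\left(K,g \right)} = -4$ ($I{\left(K,g \right)} = -1 - 3 = -4$)
$d{\left(h \right)} = 2 h \left(2 + h\right)$
$T{\left(f,k \right)} = \sqrt{k}$ ($T{\left(f,k \right)} = \sqrt{k + 2 \left(-2\right) \left(2 - 2\right)} = \sqrt{k + 2 \left(-2\right) 0} = \sqrt{k + 0} = \sqrt{k}$)
$1749 - T{\left(I{\left(4,2 \right)},1 \right)} = 1749 - \sqrt{1} = 1749 - 1 = 1748$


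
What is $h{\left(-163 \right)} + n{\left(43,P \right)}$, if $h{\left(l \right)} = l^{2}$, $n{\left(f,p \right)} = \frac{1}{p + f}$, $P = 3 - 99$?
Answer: $\frac{1408156}{53} \approx 26569.0$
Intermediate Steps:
$P = -96$ ($P = 3 - 99 = -96$)
$n{\left(f,p \right)} = \frac{1}{f + p}$
$h{\left(-163 \right)} + n{\left(43,P \right)} = \left(-163\right)^{2} + \frac{1}{43 - 96} = 26569 + \frac{1}{-53} = 26569 - \frac{1}{53} = \frac{1408156}{53}$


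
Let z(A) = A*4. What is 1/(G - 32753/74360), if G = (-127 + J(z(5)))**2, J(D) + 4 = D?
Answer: 74360/916156807 ≈ 8.1165e-5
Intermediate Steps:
z(A) = 4*A
J(D) = -4 + D
G = 12321 (G = (-127 + (-4 + 4*5))**2 = (-127 + (-4 + 20))**2 = (-127 + 16)**2 = (-111)**2 = 12321)
1/(G - 32753/74360) = 1/(12321 - 32753/74360) = 1/(916156807/74360) = 74360/916156807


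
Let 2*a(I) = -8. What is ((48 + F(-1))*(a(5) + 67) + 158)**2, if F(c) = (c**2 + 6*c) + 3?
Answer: 9339136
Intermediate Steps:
F(c) = 3 + c**2 + 6*c
a(I) = -4 (a(I) = (1/2)*(-8) = -4)
((48 + F(-1))*(a(5) + 67) + 158)**2 = ((48 + (3 + (-1)**2 + 6*(-1)))*(-4 + 67) + 158)**2 = ((48 + (3 + 1 - 6))*63 + 158)**2 = ((48 - 2)*63 + 158)**2 = (46*63 + 158)**2 = (2898 + 158)**2 = 3056**2 = 9339136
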